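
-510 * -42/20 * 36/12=3213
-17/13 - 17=-238/13 = -18.31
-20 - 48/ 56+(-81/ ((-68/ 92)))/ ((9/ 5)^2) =1543/119 = 12.97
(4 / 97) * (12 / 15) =16/485 = 0.03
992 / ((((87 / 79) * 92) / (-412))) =-4033.94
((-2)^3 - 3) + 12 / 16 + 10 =-1/4 = -0.25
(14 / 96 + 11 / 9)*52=2561/36 = 71.14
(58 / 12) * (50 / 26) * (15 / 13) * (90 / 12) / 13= 54375/8788 = 6.19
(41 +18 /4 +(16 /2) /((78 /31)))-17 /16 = 29713/624 = 47.62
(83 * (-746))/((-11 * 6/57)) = 588221/11 = 53474.64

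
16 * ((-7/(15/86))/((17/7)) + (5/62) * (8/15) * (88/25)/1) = -10354976/39525 = -261.99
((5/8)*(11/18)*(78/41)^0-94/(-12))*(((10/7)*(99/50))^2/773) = 184041/2164400 = 0.09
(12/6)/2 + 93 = 94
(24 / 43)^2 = 0.31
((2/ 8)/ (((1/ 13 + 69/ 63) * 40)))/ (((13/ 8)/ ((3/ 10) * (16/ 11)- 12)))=-3339/88000 = -0.04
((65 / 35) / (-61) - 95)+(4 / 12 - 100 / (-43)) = -5088101/55083 = -92.37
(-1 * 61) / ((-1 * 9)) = 61/9 = 6.78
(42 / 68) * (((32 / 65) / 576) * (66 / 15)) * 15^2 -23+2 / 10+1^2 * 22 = -613/2210 = -0.28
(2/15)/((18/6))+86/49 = 3968/2205 = 1.80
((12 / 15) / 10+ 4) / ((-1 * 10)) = -51/125 = -0.41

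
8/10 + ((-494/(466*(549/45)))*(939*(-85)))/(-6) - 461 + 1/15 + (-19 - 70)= -727002587/426390 = -1705.02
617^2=380689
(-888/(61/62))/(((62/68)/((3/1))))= -181152/61 = -2969.70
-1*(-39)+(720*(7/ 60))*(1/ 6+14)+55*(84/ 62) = 40409/31 = 1303.52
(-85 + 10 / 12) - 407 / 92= -24451/276 = -88.59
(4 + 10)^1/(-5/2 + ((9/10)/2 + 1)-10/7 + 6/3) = -29.25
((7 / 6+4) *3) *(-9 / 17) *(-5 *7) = 9765/34 = 287.21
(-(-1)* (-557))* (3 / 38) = -43.97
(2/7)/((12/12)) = 2/7 = 0.29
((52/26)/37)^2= 4/1369 = 0.00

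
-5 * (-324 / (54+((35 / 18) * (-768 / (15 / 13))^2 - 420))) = 36450/19374037 = 0.00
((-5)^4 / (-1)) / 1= -625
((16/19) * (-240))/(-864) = 40/171 = 0.23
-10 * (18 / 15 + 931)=-9322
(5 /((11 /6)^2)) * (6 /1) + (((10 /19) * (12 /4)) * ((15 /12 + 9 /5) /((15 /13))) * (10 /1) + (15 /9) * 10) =464369/6897 = 67.33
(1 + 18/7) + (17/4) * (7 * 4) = 858/7 = 122.57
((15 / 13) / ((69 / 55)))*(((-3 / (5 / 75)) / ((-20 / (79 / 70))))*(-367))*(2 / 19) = -14351535/159068 = -90.22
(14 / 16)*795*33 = 183645/8 = 22955.62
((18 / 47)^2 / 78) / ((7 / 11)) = 594/201019 = 0.00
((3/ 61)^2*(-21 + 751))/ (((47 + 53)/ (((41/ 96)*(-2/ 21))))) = -2993/4167520 = 0.00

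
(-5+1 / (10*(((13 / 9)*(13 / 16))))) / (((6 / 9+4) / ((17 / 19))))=-211803/224770 = -0.94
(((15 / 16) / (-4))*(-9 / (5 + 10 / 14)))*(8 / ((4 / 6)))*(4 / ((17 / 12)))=1701/136 = 12.51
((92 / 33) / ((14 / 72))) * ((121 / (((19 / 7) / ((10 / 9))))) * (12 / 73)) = 161920/1387 = 116.74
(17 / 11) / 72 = 17/792 = 0.02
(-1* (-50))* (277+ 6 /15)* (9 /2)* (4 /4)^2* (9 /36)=62415/4 = 15603.75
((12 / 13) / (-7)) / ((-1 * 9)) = 4/273 = 0.01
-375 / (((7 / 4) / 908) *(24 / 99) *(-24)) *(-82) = -2742241.07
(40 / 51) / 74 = 20/1887 = 0.01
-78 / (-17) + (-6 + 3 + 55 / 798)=22481/13566 = 1.66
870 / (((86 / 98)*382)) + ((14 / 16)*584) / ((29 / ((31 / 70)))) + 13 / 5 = 30959971/2381770 = 13.00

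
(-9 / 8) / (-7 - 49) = 9/448 = 0.02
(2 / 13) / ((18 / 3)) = 0.03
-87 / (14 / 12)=-74.57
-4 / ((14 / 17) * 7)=-34/49 = -0.69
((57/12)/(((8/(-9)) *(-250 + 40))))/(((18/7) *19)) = 1/1920 = 0.00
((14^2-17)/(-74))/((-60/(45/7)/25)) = 13425/2072 = 6.48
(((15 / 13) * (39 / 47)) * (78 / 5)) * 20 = 14040/47 = 298.72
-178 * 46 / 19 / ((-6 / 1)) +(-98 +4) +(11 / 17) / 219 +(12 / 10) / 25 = -65209151/2947375 = -22.12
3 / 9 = 1/3 = 0.33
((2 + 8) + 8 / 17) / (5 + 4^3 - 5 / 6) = 1068/6953 = 0.15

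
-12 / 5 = -2.40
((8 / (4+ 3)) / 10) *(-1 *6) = -24/35 = -0.69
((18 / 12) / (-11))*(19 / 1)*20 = -570/11 = -51.82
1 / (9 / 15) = 5/3 = 1.67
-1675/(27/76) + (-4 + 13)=-127057/27 = -4705.81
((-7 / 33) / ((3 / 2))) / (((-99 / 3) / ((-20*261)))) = -8120/363 = -22.37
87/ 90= 29/30 = 0.97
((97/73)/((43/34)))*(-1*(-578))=1906244/3139 = 607.28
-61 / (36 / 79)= -4819/36 = -133.86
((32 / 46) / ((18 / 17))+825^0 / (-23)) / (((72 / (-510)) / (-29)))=313055/2484 = 126.03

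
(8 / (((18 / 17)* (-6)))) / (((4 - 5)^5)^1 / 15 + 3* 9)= -85/1818 = -0.05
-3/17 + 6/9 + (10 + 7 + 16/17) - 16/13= 11404/663 = 17.20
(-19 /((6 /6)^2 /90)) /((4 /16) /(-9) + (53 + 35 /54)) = -184680/5791 = -31.89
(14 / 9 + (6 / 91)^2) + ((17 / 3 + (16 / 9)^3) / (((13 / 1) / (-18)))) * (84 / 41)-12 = -389178614/9167067 = -42.45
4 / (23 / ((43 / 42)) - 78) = -43/597 = -0.07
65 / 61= 1.07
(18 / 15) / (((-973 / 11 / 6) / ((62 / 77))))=-2232/34055 = -0.07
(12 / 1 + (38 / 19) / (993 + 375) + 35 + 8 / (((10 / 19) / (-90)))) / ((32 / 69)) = -20781949/7296 = -2848.40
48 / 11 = 4.36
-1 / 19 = -0.05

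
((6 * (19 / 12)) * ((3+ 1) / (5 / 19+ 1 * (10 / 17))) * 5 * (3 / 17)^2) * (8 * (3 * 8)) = 1247616/935 = 1334.35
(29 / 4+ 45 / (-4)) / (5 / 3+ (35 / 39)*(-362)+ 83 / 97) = 3783/304862 = 0.01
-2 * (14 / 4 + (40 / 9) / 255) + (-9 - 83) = -45457/459 = -99.03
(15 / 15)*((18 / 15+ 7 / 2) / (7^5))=47/168070 = 0.00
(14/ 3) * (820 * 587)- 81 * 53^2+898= 6058867/3 = 2019622.33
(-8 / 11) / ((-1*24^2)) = 1/792 = 0.00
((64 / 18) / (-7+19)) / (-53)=-8/1431 = -0.01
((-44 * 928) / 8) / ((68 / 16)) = -20416/17 = -1200.94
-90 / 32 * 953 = -42885/16 = -2680.31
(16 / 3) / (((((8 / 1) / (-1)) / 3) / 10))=-20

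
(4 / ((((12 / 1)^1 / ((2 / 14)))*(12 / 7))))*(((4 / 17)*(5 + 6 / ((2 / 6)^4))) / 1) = 491/153 = 3.21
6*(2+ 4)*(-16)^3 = -147456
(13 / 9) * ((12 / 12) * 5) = 65/9 = 7.22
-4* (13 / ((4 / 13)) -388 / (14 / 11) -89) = 9845/7 = 1406.43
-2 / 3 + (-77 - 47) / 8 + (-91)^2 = 49589/6 = 8264.83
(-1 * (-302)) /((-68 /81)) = -12231/34 = -359.74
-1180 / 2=-590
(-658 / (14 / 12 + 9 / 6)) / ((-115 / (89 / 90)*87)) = 29281/1200600 = 0.02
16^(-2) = 1/256 = 0.00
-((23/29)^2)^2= -0.40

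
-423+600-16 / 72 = 1591/9 = 176.78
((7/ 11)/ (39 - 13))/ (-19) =-7/5434 = 0.00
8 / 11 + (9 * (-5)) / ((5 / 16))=-1576/11 = -143.27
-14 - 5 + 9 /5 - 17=-171/5 = -34.20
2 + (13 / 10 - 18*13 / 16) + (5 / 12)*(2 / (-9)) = -12331/1080 = -11.42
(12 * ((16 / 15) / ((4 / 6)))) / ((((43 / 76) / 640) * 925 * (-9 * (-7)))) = 0.37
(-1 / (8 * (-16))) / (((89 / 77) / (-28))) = -539/2848 = -0.19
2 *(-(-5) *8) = 80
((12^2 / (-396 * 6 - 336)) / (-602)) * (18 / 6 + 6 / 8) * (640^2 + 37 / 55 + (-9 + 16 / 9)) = 101374379/748286 = 135.48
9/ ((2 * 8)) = 9/16 = 0.56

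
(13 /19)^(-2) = 361/169 = 2.14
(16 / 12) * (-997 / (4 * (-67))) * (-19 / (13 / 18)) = -113658/871 = -130.49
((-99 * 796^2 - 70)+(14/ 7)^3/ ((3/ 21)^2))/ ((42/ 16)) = -501821296/21 = -23896252.19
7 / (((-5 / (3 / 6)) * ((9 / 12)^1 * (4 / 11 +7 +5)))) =-77/1020 = -0.08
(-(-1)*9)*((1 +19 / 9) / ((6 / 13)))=182/3 = 60.67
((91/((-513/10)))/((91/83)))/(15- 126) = 830/56943 = 0.01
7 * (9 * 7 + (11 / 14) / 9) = 7949/18 = 441.61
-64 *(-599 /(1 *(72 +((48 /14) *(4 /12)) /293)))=2457098/4615 = 532.42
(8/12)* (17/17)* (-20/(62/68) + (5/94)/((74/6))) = -2364575/161727 = -14.62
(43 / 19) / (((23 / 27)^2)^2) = 22851963/5316979 = 4.30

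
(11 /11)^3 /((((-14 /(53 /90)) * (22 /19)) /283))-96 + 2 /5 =-2935013/27720 = -105.88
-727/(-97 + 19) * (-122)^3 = -660060748/39 = -16924634.56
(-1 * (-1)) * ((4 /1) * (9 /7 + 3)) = 120/7 = 17.14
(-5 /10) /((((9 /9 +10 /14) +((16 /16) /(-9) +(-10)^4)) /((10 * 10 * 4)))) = -12600/630101 = -0.02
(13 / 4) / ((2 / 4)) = 13/2 = 6.50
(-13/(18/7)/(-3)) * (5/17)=455/918 = 0.50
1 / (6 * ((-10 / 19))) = -19/60 = -0.32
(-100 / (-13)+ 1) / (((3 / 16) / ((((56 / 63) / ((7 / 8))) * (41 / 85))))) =4744192/208845 = 22.72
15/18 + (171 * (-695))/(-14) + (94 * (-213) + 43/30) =-2421469/210 = -11530.80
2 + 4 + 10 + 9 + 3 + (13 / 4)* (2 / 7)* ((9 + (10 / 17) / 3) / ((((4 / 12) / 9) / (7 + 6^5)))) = 61011889/34 = 1794467.32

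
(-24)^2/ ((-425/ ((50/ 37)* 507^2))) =-296120448/629 = -470779.73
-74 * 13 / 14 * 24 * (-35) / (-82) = -28860/41 = -703.90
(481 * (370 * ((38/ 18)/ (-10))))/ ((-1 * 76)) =17797/36 = 494.36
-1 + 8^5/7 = 32761/7 = 4680.14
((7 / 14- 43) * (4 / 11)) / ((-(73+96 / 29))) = 4930/24343 = 0.20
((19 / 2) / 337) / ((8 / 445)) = 8455/5392 = 1.57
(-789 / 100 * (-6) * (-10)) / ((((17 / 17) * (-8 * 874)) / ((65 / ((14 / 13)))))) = 400023/97888 = 4.09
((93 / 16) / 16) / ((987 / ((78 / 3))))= 403/42112 = 0.01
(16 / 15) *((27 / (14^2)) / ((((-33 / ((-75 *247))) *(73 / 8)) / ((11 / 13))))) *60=1641600/3577 = 458.93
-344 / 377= -0.91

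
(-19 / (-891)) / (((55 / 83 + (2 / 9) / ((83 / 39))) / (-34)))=-53618/56727 = -0.95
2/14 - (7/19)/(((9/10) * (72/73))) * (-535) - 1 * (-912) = 48874535/43092 = 1134.19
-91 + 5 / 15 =-272/3 = -90.67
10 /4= 5/2 = 2.50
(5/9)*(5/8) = 25/72 = 0.35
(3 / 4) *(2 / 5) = 3/10 = 0.30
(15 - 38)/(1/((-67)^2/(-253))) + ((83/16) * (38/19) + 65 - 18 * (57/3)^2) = -529279/88 = -6014.53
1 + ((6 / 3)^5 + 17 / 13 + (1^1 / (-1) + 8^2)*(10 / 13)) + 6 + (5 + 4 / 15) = 18337/195 = 94.04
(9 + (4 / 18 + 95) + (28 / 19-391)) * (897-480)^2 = -942613627/19 = -49611243.53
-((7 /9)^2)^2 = -2401/6561 = -0.37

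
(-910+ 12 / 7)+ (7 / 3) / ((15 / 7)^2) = -4289249/4725 = -907.78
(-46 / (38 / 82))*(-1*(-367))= -692162/19 = -36429.58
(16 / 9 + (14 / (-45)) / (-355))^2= 807355396/255200625 = 3.16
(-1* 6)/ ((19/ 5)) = -30/19 = -1.58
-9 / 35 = -0.26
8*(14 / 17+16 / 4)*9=5904/17 = 347.29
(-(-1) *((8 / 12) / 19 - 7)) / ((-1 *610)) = 397/34770 = 0.01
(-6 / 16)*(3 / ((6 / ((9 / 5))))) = -27/80 = -0.34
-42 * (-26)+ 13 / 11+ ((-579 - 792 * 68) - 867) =-596297/11 = -54208.82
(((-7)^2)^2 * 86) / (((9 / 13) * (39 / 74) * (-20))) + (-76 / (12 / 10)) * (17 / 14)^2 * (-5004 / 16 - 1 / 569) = 559146293/614520 = 909.89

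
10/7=1.43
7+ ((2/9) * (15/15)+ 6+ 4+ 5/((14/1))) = 2215/126 = 17.58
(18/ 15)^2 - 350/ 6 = -4267/75 = -56.89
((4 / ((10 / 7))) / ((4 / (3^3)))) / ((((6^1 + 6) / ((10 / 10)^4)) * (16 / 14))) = 441/320 = 1.38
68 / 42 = 34/21 = 1.62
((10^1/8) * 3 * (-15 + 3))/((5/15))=-135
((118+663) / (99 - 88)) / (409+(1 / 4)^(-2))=71/425 = 0.17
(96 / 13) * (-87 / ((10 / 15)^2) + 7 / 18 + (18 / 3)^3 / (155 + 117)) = -952600/663 = -1436.80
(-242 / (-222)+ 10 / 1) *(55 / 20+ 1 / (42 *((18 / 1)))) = 640120/20979 = 30.51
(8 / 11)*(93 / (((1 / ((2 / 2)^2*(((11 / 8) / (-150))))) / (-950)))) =589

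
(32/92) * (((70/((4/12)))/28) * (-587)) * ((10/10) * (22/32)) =-1052.77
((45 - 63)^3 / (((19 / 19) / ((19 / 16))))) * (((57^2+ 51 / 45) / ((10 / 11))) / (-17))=618991956/425 = 1456451.66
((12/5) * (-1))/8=-3/10 = -0.30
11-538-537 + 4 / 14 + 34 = -7208/7 = -1029.71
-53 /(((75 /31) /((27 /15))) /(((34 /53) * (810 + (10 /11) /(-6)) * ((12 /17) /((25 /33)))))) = -2386008/125 = -19088.06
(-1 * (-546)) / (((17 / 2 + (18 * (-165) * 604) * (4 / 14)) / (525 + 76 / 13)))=-4057788/7175401 = -0.57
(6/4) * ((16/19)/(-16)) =-3/38 = -0.08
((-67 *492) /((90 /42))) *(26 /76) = -499954/95 = -5262.67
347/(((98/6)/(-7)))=-1041/7 = -148.71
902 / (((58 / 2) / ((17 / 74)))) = 7667/1073 = 7.15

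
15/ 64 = 0.23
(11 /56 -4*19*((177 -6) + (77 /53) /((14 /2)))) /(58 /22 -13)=141600657/112784 = 1255.50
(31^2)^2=923521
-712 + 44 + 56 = -612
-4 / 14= -2/7 = -0.29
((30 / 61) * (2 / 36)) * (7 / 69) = 35/12627 = 0.00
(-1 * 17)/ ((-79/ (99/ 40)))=1683/3160 = 0.53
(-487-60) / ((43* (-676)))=547/29068 = 0.02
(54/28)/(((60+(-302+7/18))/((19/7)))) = -4617/213101 = -0.02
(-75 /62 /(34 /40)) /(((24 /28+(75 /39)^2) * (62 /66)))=-29279250/88040093 = -0.33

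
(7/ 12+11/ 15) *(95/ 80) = 1501/960 = 1.56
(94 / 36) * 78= 611/3 = 203.67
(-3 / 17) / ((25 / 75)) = -9/17 = -0.53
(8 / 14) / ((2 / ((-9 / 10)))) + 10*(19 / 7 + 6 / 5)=1361/35 = 38.89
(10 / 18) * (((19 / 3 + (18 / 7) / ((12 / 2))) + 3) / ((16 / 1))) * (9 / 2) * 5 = 5125/672 = 7.63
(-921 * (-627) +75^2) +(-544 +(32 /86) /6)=75148700/129 = 582548.06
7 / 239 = 0.03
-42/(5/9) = -378/5 = -75.60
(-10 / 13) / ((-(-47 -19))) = -5/429 = -0.01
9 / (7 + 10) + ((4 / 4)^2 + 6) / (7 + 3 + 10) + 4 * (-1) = -1061/340 = -3.12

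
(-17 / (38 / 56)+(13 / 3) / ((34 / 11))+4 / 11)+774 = 16003699/21318 = 750.71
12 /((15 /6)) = 24/5 = 4.80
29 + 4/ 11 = 323/11 = 29.36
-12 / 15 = -4/5 = -0.80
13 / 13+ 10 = 11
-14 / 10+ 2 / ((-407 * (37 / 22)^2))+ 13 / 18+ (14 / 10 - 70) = -63165875/911754 = -69.28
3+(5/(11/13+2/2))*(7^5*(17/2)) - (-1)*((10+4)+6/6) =18572599/48 = 386929.15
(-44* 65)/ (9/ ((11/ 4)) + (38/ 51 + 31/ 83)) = -133170180/204473 = -651.28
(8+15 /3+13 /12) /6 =169/72 = 2.35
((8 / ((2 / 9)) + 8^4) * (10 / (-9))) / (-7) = 41320/63 = 655.87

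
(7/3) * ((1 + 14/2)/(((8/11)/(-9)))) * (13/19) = -3003/19 = -158.05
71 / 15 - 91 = -1294/15 = -86.27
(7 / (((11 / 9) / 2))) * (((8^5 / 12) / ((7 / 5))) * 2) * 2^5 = 15728640/11 = 1429876.36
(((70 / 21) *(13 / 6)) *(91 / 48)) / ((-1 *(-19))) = 5915/8208 = 0.72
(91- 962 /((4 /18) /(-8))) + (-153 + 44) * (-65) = 41808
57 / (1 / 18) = 1026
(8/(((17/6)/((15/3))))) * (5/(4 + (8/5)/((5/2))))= 7500/493 = 15.21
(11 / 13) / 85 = 11/1105 = 0.01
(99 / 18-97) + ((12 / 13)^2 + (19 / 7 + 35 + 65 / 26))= -59663/1183 = -50.43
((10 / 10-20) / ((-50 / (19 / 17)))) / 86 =361/73100 = 0.00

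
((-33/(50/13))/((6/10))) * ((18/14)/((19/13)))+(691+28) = 939539/1330 = 706.42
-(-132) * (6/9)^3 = 352/9 = 39.11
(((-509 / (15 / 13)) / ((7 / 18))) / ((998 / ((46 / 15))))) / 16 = -152191/698600 = -0.22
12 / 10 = 6/5 = 1.20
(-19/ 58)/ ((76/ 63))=-63/232 = -0.27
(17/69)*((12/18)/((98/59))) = 1003/10143 = 0.10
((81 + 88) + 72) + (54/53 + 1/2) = 25707/106 = 242.52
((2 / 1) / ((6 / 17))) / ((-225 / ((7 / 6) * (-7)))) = 833/4050 = 0.21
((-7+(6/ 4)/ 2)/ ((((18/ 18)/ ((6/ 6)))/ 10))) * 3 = -375/2 = -187.50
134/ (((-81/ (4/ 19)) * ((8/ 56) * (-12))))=938/4617 = 0.20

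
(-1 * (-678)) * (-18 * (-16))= 195264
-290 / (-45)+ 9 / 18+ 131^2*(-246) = -4221599.06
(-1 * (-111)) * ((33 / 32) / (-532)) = -3663/17024 = -0.22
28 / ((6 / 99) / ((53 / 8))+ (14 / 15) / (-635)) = 77743050/21319 = 3646.66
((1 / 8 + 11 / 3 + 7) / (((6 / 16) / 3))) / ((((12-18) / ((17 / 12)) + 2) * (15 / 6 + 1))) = -629/57 = -11.04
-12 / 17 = -0.71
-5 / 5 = -1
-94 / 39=-2.41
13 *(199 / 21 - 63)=-14612/21 = -695.81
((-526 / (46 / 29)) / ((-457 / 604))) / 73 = 4606708/767303 = 6.00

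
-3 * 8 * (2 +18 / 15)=-384/5 = -76.80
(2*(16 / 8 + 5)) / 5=14/5 = 2.80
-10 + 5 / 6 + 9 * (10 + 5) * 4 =3185/6 = 530.83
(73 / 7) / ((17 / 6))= 438/119 = 3.68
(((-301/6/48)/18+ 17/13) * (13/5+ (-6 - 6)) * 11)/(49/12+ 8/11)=-95786141/3566160 = -26.86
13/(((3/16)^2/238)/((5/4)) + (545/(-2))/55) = -10890880/4150621 = -2.62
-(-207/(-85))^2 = -42849/7225 = -5.93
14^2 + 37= 233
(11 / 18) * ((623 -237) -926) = -330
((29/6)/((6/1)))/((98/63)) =29/56 = 0.52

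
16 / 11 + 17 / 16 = 2.52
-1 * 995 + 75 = -920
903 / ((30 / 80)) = 2408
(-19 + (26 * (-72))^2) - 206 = 3504159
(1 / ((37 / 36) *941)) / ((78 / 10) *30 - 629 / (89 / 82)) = -801/267673096 = 0.00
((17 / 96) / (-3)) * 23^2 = -8993/288 = -31.23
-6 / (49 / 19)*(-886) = 101004/49 = 2061.31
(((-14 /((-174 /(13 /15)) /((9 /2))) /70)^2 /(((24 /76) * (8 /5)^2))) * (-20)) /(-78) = 247/38753280 = 0.00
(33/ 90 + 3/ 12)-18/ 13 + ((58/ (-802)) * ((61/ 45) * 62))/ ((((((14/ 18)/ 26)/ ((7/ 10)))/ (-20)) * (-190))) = -467672873/29714100 = -15.74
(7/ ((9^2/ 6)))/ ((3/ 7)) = 98/81 = 1.21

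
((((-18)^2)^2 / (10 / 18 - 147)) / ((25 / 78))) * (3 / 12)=-9211644/16475 = -559.13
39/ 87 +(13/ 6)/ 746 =58565/129804 = 0.45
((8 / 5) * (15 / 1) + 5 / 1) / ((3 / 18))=174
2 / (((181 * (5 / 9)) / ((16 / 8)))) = 36/905 = 0.04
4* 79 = 316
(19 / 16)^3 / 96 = 6859/393216 = 0.02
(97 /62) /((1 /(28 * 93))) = 4074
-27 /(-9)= 3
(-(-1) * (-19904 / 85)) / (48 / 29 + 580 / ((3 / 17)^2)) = -1298736/103305005 = -0.01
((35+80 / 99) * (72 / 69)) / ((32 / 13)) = 46085/3036 = 15.18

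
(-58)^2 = 3364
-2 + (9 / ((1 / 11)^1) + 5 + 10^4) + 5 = 10107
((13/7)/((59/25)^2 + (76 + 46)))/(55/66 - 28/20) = -0.03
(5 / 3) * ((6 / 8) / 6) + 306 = 7349/24 = 306.21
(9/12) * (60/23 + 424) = 7359/23 = 319.96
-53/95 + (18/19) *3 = 217/95 = 2.28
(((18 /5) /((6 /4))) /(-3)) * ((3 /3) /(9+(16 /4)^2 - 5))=-1/25 = -0.04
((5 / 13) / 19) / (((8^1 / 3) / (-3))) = -45/1976 = -0.02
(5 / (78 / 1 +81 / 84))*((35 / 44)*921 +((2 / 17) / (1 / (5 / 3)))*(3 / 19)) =364432075/7855683 = 46.39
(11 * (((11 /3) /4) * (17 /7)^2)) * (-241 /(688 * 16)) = -1.30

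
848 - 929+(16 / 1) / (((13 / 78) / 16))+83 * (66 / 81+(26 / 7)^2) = 3529355/1323 = 2667.69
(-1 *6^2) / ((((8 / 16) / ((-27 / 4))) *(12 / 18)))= 729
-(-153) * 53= 8109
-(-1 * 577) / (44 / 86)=24811/22 = 1127.77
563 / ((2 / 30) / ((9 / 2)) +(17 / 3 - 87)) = -76005/10978 = -6.92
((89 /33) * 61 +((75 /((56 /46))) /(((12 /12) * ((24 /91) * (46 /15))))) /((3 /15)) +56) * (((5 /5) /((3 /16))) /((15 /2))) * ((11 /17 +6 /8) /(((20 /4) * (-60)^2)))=24131957/727056000 = 0.03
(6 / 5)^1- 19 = -89/5 = -17.80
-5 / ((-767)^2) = -5/588289 = 0.00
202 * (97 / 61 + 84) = 1054642/61 = 17289.21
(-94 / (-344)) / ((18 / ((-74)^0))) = 47/3096 = 0.02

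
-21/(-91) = 3/13 = 0.23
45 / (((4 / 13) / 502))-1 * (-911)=148657/2 = 74328.50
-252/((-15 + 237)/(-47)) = 53.35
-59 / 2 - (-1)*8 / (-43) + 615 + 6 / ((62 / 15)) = 1564317/2666 = 586.77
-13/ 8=-1.62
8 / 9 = 0.89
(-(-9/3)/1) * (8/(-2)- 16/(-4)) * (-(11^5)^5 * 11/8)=0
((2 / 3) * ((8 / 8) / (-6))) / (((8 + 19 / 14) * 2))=-7/1179 = -0.01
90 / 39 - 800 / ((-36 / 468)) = 135230/13 = 10402.31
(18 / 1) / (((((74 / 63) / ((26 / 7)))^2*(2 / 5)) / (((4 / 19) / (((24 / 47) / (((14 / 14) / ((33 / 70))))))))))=112592025/286121 = 393.51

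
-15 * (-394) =5910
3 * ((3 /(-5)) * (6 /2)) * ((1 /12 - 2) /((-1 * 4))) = -207/80 = -2.59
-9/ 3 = -3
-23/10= -2.30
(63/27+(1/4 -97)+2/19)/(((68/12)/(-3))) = 64509/1292 = 49.93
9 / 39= 3/13 = 0.23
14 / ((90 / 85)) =119/9 = 13.22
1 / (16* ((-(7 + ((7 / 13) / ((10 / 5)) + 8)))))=-13/3176 = 0.00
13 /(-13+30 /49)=-637/607 = -1.05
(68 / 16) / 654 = 17/2616 = 0.01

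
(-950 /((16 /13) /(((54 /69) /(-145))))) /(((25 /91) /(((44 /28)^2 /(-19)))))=-184041/93380 = -1.97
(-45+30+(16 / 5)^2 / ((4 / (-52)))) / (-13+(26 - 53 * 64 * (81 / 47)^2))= 8179927/555654875 = 0.01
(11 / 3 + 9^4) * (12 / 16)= 9847/2 = 4923.50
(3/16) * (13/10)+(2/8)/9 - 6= -8249/1440 = -5.73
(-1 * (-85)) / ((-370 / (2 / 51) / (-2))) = 2/111 = 0.02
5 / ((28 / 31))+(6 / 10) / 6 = 789/140 = 5.64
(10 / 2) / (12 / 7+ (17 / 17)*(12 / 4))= 1.06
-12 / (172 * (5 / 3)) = -9/215 = -0.04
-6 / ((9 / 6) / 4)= -16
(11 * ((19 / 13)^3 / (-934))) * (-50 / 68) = 1886225/69767932 = 0.03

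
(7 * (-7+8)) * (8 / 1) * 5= 280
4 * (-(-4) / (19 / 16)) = 256/19 = 13.47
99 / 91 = 1.09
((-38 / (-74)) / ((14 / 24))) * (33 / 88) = 171/518 = 0.33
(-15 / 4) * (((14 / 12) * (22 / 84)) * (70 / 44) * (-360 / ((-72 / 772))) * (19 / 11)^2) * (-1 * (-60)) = -304819375/242 = -1259584.19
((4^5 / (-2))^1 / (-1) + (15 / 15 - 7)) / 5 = 506/5 = 101.20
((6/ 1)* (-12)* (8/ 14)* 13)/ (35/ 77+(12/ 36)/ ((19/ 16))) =-2347488/3227 = -727.45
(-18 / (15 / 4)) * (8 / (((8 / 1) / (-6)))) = 144/5 = 28.80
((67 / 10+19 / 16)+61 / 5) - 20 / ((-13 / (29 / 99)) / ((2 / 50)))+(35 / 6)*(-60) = -6793187/20592 = -329.89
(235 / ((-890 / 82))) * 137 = -263999/89 = -2966.28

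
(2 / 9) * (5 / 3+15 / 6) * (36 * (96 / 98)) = 1600/49 = 32.65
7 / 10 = 0.70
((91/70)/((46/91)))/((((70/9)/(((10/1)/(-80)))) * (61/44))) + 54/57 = 9783711/10662800 = 0.92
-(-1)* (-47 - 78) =-125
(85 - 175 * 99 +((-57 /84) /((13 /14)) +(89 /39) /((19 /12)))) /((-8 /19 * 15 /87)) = 18997697/80 = 237471.21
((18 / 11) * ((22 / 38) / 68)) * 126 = 567/323 = 1.76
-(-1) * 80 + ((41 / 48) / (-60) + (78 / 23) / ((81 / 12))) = 592393/7360 = 80.49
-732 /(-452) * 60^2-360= 618120/113 = 5470.09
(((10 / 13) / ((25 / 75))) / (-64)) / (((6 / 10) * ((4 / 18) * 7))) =-0.04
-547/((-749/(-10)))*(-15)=82050/749 = 109.55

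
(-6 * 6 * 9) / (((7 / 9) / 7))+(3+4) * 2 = -2902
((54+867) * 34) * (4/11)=125256/11 = 11386.91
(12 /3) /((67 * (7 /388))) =1552/469 = 3.31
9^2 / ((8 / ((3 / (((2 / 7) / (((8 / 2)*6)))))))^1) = 5103/2 = 2551.50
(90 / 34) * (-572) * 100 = -2574000/17 = -151411.76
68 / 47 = 1.45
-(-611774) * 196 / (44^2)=14988463/242 = 61935.80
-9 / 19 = -0.47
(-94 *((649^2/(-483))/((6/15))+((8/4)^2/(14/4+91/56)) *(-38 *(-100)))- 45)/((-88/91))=432398525/5658 = 76422.50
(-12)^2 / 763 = 144/763 = 0.19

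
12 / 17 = 0.71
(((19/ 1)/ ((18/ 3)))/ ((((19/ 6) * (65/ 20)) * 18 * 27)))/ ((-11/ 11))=-2/3159 = 0.00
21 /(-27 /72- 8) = -168/67 = -2.51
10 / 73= 0.14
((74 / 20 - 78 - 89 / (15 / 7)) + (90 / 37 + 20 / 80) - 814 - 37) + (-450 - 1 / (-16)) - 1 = -2513197/1776 = -1415.09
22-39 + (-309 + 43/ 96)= -31253/96 = -325.55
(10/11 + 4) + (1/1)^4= 5.91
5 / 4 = 1.25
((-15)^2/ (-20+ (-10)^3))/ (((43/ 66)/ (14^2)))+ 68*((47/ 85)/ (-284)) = -17255407/259505 = -66.49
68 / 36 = 1.89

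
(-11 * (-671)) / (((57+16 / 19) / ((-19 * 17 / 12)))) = -45297197/13188 = -3434.73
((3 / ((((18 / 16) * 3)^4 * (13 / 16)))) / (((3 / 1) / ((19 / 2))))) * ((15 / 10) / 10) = 155648/11514555 = 0.01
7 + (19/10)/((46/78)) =2351/230 = 10.22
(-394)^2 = 155236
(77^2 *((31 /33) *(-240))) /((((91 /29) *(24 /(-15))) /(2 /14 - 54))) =-14339050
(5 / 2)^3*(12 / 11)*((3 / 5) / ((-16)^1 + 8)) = -225/176 = -1.28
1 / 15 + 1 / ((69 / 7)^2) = 1832/23805 = 0.08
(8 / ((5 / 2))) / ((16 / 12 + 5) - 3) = 24/25 = 0.96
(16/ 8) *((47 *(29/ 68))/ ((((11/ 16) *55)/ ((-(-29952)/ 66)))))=54432768/113135 = 481.13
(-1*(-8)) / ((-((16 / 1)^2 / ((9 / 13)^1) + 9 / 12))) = -288/13339 = -0.02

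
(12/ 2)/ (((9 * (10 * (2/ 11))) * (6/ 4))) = 11/45 = 0.24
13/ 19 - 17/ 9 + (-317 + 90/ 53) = -2868499/9063 = -316.51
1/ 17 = 0.06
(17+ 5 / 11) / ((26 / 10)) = 960/143 = 6.71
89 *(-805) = -71645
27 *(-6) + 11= -151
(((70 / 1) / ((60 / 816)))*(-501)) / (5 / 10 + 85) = -5578.39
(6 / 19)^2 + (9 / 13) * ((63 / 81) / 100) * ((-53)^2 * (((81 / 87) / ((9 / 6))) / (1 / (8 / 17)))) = 261308448/57841225 = 4.52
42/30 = 1.40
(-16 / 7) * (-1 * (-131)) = -2096/7 = -299.43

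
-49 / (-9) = 5.44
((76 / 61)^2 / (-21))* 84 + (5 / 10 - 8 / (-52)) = -537447/96746 = -5.56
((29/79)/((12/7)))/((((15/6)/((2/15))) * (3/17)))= 3451/53325 = 0.06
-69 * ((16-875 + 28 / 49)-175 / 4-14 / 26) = 62287.48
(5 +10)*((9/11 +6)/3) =34.09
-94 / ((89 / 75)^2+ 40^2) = -528750/9007921 = -0.06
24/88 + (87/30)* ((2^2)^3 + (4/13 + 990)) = 2186302/715 = 3057.77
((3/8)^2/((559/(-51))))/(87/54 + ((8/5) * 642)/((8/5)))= -4131/207232480 = 0.00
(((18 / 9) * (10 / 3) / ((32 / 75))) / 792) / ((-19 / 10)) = -625/60192 = -0.01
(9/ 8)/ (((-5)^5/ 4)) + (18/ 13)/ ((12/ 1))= 4629/40625 = 0.11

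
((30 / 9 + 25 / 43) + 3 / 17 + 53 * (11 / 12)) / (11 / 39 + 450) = 6006793/51348364 = 0.12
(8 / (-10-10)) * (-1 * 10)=4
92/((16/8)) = 46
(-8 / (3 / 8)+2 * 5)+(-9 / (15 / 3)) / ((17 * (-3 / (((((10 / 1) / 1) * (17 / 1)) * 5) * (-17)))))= -1564/3 = -521.33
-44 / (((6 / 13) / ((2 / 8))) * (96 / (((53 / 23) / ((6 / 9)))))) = -7579/8832 = -0.86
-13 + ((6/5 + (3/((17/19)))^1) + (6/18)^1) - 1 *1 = -2324/255 = -9.11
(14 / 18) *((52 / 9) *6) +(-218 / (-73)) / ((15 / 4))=273568/9855 = 27.76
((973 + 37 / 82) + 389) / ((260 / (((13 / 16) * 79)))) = 8825959/26240 = 336.36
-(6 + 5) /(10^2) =-11/100 = -0.11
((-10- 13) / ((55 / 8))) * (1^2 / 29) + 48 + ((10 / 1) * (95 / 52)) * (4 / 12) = 6714953/124410 = 53.97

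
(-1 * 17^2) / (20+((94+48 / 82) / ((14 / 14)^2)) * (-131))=0.02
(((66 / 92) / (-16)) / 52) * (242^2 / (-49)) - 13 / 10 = -631643/2344160 = -0.27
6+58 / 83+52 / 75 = 46016/6225 = 7.39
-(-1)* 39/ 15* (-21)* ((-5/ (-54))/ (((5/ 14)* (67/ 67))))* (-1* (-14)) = -8918/45 = -198.18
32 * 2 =64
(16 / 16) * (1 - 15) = -14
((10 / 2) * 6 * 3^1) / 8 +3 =57/4 = 14.25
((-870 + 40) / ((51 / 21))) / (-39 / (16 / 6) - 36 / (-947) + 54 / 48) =11004140/433449 = 25.39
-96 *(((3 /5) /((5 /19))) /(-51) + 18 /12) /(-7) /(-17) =-1.17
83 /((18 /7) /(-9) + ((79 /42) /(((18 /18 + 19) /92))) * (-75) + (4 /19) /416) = -1148056/8979925 = -0.13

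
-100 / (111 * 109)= -100/12099 = -0.01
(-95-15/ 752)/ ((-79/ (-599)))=-42801545/59408 = -720.47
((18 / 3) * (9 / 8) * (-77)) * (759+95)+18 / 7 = -6214095/14 = -443863.93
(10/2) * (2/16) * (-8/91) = -5/91 = -0.05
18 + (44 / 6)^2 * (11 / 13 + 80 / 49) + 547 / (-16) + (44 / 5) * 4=69858773/458640 = 152.32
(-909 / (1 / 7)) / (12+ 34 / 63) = -400869/790 = -507.43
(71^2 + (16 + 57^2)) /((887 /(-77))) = -639562/887 = -721.04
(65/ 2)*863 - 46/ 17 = 953523/34 = 28044.79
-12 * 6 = -72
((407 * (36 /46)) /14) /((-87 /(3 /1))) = -3663/4669 = -0.78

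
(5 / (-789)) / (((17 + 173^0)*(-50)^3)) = 1/355050000 = 0.00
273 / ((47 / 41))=11193/47 = 238.15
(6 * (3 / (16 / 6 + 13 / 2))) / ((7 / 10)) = 216/77 = 2.81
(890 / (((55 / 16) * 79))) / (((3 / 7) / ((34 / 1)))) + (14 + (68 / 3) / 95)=22639894/82555 = 274.24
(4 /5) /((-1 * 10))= -0.08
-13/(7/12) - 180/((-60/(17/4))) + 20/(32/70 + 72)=-82189/8876 = -9.26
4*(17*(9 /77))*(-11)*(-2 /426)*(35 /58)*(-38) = -19380/2059 = -9.41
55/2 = 27.50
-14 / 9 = -1.56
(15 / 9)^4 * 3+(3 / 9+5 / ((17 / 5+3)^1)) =20963/864 = 24.26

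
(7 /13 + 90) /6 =1177/78 = 15.09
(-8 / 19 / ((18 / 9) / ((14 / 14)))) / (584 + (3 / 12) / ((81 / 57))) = -432/1198729 = 0.00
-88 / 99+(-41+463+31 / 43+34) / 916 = -138353/354492 = -0.39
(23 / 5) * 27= 621/5 = 124.20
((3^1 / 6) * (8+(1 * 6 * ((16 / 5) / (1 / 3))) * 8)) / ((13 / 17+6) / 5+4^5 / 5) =19924/17523 = 1.14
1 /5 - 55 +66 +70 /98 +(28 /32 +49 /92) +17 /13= 1224789/83720 = 14.63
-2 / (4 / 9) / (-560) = 9/1120 = 0.01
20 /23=0.87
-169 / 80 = -2.11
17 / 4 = 4.25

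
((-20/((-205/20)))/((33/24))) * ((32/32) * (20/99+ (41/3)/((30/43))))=139328/4961 = 28.08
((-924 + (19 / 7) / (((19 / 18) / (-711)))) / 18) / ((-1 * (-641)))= -3211/13461 = -0.24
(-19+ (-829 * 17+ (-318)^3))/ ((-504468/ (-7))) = -6255578/14013 = -446.41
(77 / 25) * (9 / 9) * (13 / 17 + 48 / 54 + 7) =101948/3825 = 26.65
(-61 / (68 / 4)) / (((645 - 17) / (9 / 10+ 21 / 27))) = -9211/960840 = -0.01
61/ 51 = 1.20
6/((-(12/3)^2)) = -3/8 = -0.38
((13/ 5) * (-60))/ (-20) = 39/5 = 7.80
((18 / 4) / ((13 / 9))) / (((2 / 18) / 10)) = 3645/13 = 280.38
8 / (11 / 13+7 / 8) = 832/179 = 4.65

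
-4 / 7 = -0.57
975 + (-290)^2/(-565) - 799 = 3068/113 = 27.15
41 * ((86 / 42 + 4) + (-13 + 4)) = -2542/21 = -121.05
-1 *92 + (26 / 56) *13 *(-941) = -161605/28 = -5771.61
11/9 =1.22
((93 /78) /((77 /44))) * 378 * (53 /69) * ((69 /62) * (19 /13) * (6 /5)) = 326268/845 = 386.12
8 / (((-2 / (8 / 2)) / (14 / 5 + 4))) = -544/5 = -108.80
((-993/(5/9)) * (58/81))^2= 368563204/225 = 1638058.68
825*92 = 75900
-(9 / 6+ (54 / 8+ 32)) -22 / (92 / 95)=-5793/92 = -62.97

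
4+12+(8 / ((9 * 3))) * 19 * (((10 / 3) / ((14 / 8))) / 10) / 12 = 27368/1701 = 16.09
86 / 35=2.46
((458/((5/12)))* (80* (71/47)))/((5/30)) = 37460736/47 = 797036.94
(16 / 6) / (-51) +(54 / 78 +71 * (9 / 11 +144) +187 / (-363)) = 224964599/21879 = 10282.22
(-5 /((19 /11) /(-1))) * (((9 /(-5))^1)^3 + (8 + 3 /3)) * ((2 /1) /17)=8712/8075 = 1.08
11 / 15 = 0.73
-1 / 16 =-0.06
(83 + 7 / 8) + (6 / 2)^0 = 84.88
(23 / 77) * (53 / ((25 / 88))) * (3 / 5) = 29256/875 = 33.44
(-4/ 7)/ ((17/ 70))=-40/17 = -2.35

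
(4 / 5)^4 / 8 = 32/625 = 0.05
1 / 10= 0.10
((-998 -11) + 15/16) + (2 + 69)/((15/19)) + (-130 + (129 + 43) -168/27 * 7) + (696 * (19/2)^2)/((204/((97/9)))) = 3262531/1360 = 2398.92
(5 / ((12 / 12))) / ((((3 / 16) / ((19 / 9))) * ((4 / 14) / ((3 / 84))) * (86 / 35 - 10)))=-3325/3564 = -0.93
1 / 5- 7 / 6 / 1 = -29/30 = -0.97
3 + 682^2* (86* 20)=800013283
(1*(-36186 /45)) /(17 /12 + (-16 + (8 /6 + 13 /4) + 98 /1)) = -6031/660 = -9.14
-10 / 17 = -0.59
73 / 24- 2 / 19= 1339/456 = 2.94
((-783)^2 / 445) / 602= 613089/267890 = 2.29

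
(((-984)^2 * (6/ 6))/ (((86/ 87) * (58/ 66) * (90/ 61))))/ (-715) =-14765904/13975 = -1056.59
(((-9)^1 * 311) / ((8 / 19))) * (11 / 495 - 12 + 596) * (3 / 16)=-465883287/640 = -727942.64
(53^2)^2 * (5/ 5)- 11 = 7890470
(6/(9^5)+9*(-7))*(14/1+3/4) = -73161593/78732 = -929.25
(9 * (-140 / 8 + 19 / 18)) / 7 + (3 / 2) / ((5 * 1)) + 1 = -1389/70 = -19.84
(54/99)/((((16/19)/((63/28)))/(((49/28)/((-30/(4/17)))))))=-1197/59840 = -0.02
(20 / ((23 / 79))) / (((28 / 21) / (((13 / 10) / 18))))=1027/276 = 3.72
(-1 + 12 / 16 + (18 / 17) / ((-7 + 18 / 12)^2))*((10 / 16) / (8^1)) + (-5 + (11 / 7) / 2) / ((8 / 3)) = -1.60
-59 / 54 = -1.09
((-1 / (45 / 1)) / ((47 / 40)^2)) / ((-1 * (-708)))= -80/3518937 = 0.00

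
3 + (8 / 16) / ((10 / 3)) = 63/20 = 3.15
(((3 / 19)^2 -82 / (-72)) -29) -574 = -7821463/12996 = -601.84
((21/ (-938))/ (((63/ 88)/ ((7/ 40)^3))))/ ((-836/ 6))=49/40736000 = 0.00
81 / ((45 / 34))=306/5 = 61.20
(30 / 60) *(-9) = -9/2 = -4.50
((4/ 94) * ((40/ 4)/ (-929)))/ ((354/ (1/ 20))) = -1/15456702 = 0.00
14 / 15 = 0.93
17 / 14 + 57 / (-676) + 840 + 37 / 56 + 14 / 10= 843.19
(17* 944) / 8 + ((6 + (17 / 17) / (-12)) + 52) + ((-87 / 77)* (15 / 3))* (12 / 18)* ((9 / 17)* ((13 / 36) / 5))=2063.77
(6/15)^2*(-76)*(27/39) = -2736/325 = -8.42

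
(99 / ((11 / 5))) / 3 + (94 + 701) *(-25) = -19860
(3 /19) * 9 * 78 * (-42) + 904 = -71276/19 = -3751.37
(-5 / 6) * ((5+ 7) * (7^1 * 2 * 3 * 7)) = -2940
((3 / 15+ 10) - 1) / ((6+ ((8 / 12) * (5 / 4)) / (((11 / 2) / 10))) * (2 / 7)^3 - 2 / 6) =-520674/8945 = -58.21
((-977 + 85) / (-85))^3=709732288/614125 = 1155.68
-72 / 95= -0.76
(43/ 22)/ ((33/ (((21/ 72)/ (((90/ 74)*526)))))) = 11137/412426080 = 0.00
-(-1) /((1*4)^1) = 1/4 = 0.25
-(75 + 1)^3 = -438976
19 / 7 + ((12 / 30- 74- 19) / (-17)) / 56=13383/4760 = 2.81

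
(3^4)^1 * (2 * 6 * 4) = 3888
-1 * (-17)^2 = -289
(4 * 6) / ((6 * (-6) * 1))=-2/3 = -0.67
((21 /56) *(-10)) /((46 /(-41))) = 615/184 = 3.34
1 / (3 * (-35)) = -1/105 = -0.01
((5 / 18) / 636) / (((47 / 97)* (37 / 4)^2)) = 970/92074833 = 0.00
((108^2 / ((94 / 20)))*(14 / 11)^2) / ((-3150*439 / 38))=-1378944/12482965 = -0.11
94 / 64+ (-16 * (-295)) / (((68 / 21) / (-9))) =-7135841/544 = -13117.35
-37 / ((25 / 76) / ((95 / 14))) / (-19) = 1406/35 = 40.17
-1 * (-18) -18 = 0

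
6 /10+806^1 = 4033/5 = 806.60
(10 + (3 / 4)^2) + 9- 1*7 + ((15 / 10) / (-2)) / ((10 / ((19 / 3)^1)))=967/80 = 12.09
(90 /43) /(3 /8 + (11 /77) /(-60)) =5.62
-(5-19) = 14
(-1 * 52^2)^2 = 7311616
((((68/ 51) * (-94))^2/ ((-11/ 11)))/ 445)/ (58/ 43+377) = -6079168/65157345 = -0.09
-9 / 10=-0.90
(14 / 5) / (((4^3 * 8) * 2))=7/2560 = 0.00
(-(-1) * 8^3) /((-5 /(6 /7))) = -3072/35 = -87.77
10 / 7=1.43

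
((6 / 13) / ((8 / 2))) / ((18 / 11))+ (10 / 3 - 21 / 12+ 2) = 3.65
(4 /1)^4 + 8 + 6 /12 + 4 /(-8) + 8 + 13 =285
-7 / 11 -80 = -887/11 = -80.64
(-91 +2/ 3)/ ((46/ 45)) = -4065/46 = -88.37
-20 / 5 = -4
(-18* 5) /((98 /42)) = -270/7 = -38.57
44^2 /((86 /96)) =92928/43 = 2161.12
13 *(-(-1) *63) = 819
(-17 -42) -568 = -627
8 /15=0.53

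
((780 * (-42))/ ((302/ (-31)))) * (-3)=-1523340/151 = -10088.34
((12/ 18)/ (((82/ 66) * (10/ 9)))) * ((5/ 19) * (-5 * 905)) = -447975/779 = -575.06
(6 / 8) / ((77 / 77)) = 3/4 = 0.75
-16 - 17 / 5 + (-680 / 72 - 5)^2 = 76643/405 = 189.24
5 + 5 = 10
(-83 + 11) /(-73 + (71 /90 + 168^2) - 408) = -6480/2496941 = 0.00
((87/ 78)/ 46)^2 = 841/1430416 = 0.00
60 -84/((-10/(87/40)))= 7827/100 = 78.27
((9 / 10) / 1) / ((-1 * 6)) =-3/20 = -0.15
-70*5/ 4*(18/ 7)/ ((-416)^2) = -225/173056 = 0.00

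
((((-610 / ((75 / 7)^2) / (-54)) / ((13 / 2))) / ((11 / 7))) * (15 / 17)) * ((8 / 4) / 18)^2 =41846/398744775 = 0.00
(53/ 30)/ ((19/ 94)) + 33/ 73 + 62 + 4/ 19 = 1485538/20805 = 71.40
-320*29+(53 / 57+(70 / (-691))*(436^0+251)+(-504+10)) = -385937395/39387 = -9798.60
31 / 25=1.24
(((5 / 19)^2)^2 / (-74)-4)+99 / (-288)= -670250903/154300064 = -4.34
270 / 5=54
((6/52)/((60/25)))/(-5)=-1/104 = -0.01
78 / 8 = 39/4 = 9.75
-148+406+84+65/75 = 5143/15 = 342.87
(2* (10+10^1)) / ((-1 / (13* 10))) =-5200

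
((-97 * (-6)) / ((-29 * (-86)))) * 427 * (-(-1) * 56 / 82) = 3479196/51127 = 68.05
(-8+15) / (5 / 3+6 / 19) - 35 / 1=-31.47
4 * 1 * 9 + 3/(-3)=35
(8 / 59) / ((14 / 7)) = 4/59 = 0.07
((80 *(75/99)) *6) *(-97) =-388000/11 = -35272.73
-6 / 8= -3/4 = -0.75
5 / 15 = 1/3 = 0.33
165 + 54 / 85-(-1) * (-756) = -50181/85 = -590.36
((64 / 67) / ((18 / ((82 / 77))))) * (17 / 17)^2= 2624/46431 = 0.06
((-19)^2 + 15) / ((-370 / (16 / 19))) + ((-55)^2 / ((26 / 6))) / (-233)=-41009857/10646935 = -3.85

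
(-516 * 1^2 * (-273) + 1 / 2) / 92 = 281737/184 = 1531.18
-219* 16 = -3504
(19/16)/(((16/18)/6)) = 513/64 = 8.02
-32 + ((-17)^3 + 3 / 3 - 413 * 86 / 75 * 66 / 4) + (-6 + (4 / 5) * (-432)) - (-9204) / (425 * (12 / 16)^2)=-16665601/1275 = -13071.06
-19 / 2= -9.50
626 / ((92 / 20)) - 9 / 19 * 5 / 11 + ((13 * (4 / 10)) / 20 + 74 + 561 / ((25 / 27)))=196128399/240350 = 816.01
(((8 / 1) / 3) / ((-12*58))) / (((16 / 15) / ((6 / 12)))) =-5/2784 = 0.00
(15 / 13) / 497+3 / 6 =6491/12922 = 0.50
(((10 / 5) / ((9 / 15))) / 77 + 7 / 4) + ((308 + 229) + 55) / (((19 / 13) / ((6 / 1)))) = 42698107/17556 = 2432.11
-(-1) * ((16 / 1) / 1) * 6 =96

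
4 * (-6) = -24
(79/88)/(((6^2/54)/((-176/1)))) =-237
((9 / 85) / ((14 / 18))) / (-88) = -81/52360 = 0.00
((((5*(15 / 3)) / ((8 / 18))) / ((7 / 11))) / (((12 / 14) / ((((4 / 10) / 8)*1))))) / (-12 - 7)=-165/608 = -0.27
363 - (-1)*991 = 1354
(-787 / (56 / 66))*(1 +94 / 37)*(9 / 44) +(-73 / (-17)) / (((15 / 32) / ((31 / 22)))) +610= -567414143/11623920 = -48.81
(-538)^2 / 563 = 289444/563 = 514.11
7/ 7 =1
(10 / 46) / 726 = 5/16698 = 0.00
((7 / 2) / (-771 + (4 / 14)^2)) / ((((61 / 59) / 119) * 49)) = -49147/4608550 = -0.01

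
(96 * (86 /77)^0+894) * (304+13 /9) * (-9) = -2721510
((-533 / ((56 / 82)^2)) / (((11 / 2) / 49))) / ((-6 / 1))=895973/528 = 1696.92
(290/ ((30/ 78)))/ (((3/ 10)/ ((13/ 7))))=98020/21 = 4667.62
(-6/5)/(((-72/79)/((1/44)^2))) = 79/116160 = 0.00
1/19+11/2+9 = 553/38 = 14.55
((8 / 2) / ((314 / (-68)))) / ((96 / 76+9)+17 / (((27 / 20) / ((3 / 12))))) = -8721/135020 = -0.06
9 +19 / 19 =10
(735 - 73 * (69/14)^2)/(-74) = 14.03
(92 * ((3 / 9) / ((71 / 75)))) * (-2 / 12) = -1150/213 = -5.40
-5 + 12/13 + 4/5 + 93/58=-6309/3770 = -1.67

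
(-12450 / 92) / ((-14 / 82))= 255225/322 = 792.62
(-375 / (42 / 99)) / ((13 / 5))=-61875/182 = -339.97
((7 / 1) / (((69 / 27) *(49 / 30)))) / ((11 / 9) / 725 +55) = 880875/28890323 = 0.03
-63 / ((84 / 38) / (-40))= 1140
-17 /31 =-0.55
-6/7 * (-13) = 78/7 = 11.14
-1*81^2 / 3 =-2187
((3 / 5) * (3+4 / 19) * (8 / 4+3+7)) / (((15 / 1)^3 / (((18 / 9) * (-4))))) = -1952/35625 = -0.05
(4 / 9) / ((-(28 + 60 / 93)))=-31/1998 = -0.02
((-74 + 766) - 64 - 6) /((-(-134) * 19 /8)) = 2488/1273 = 1.95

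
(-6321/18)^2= 4439449/36 = 123318.03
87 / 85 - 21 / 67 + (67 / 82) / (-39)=12551147/18212610 = 0.69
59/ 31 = 1.90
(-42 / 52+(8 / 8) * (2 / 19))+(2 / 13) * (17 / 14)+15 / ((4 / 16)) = 205697/3458 = 59.48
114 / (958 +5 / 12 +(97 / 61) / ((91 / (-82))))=7593768/63746603 = 0.12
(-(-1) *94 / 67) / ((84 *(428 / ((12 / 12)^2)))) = 47/1204392 = 0.00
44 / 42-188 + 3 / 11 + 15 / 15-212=-91864/231 = -397.68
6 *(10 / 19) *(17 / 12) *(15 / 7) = 1275/133 = 9.59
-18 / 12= -3/2 = -1.50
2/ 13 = 0.15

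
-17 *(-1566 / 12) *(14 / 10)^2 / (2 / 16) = 34786.08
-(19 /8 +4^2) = -147/8 = -18.38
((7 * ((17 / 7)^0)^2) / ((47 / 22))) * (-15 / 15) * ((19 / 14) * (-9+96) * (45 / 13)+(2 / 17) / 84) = -41730128/31161 = -1339.18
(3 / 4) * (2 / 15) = 1/10 = 0.10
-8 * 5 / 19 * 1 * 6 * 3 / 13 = -720/247 = -2.91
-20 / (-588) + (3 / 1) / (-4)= -421/588 = -0.72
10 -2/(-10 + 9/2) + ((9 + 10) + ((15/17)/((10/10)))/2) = 11147/374 = 29.80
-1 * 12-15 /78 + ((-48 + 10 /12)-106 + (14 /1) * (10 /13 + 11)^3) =149336353/6591 = 22657.62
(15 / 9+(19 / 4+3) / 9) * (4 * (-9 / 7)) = -13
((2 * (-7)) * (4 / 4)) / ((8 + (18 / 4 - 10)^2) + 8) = -56/185 = -0.30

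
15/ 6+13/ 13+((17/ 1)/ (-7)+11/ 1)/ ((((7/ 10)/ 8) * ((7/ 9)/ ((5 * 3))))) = 1298401/686 = 1892.71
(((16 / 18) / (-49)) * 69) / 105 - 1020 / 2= -7872034/15435 = -510.01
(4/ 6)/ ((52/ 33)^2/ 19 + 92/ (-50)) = -0.39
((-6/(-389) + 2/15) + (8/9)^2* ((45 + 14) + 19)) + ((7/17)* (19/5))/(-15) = 275299187/4463775 = 61.67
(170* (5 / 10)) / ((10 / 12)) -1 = 101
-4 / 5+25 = 121/5 = 24.20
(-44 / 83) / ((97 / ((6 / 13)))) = -264/104663 = 0.00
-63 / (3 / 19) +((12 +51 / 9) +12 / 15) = -5708/15 = -380.53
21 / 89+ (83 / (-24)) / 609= 299549/1300824 = 0.23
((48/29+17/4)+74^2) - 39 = 631377/116 = 5442.91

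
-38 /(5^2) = -38/25 = -1.52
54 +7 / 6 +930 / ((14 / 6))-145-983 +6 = -28067/42 = -668.26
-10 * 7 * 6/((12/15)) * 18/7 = -1350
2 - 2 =0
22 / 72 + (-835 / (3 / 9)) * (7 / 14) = -45079/36 = -1252.19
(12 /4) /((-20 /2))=-3/10 = -0.30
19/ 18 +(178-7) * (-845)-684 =-2613203/18 = -145177.94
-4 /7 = -0.57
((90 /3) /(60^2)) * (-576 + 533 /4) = -1771/480 = -3.69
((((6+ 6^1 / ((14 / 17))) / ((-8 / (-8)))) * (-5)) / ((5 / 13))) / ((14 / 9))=-10881/98 = -111.03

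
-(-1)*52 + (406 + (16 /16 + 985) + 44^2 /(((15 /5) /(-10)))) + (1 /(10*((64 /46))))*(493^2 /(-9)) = -20017007/2880 = -6950.35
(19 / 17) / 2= 19/34 = 0.56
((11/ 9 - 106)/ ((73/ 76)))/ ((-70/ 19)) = 680846/22995 = 29.61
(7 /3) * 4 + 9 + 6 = 73/3 = 24.33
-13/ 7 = -1.86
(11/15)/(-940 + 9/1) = -11/13965 = 0.00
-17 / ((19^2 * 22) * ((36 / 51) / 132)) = -289/722 = -0.40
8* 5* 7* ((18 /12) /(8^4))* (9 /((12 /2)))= 0.15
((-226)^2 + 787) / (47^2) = 51863/2209 = 23.48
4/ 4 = 1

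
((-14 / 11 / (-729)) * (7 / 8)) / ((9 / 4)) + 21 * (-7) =-10609088/72171 = -147.00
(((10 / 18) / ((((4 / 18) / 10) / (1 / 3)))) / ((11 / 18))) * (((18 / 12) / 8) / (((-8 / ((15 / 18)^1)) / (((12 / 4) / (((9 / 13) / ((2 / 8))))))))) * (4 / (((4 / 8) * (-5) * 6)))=325/4224 = 0.08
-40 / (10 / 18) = -72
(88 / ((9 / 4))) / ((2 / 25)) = 4400/9 = 488.89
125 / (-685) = -25/137 = -0.18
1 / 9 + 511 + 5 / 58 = 266845/522 = 511.20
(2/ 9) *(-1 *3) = -2/3 = -0.67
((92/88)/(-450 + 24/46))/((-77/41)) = 21689/17512572 = 0.00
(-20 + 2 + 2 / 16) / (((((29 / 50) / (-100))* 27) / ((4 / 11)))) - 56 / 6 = 25192/783 = 32.17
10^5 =100000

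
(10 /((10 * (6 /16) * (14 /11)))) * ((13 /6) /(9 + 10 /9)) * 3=66/49 = 1.35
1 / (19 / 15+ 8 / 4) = 15/49 = 0.31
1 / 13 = 0.08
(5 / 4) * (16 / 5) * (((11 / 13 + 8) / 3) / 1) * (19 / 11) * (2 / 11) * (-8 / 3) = -139840/14157 = -9.88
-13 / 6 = -2.17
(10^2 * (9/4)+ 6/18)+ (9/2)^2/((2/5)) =6623/24 = 275.96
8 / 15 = 0.53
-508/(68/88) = -657.41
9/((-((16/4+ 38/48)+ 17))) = -216/523 = -0.41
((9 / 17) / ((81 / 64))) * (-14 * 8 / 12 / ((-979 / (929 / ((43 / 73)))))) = 6.29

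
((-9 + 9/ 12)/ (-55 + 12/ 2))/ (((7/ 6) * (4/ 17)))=1683/2744 = 0.61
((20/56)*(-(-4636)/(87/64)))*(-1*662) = -491045120/609 = -806313.83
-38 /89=-0.43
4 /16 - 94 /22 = -177/44 = -4.02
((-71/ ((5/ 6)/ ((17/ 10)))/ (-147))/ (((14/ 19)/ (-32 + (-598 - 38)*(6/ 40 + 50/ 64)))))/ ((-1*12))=572659943/8232000 = 69.57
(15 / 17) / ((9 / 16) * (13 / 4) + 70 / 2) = 0.02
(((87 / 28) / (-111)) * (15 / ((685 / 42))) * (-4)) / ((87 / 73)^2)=10658/147001 = 0.07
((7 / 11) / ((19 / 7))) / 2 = 49/418 = 0.12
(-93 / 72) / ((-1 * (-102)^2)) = 31/249696 = 0.00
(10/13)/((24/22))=55/78 = 0.71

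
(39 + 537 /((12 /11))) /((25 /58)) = 2465/2 = 1232.50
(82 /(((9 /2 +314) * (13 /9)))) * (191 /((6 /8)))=375888/8281 = 45.39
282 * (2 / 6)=94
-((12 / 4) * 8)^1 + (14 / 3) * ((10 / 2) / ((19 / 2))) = -1228/57 = -21.54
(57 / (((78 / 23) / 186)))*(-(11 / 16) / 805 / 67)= -19437/487760 = -0.04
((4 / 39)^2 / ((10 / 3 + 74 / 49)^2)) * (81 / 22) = 194481/117801112 = 0.00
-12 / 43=-0.28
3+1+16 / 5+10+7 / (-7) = 81/5 = 16.20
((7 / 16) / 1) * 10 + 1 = 43/8 = 5.38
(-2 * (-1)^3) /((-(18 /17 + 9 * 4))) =-17/315 = -0.05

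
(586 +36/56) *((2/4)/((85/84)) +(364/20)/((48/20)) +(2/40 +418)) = 356978045/1428 = 249984.63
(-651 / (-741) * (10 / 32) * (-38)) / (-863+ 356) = 1085/52728 = 0.02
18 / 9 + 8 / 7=22/7 = 3.14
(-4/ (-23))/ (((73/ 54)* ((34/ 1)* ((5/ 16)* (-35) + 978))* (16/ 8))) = 864/441645839 = 0.00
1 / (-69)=-1/69 = -0.01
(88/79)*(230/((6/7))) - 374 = -17798/237 = -75.10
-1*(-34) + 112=146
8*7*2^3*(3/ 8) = 168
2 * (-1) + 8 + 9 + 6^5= 7791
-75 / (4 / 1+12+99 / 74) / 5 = -1110/1283 = -0.87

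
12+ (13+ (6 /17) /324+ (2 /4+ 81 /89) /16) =25.09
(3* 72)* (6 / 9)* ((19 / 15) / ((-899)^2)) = 912/4041005 = 0.00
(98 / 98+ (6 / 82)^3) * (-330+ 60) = -18615960/68921 = -270.11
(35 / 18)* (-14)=-245/9 = -27.22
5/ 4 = 1.25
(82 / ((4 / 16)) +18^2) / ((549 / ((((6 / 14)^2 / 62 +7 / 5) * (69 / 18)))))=79894939/12508965 = 6.39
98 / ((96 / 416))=1274/3 = 424.67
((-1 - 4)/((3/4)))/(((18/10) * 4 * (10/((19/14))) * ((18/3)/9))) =-95/504 = -0.19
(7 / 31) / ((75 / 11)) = 77/2325 = 0.03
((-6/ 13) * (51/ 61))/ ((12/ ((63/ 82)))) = -3213/130052 = -0.02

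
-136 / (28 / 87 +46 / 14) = -82824/2197 = -37.70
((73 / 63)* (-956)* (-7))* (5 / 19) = 348940/171 = 2040.58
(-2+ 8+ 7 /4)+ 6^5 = 7783.75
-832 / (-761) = 832/761 = 1.09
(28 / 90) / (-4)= -7/90 = -0.08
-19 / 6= -3.17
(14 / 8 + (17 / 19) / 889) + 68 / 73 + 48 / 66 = 184994163/54253892 = 3.41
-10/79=-0.13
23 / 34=0.68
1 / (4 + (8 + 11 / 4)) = 4/59 = 0.07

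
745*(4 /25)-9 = 551/5 = 110.20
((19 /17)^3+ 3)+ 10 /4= 67761/9826 = 6.90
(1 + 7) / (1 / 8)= 64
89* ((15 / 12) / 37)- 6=-443/148 = -2.99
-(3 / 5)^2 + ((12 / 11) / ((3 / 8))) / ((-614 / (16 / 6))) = -94379/253275 = -0.37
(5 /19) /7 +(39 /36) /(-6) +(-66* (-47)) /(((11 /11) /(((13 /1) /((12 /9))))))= 289619963/9576 = 30244.36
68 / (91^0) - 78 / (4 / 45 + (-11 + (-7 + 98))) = 120781/1802 = 67.03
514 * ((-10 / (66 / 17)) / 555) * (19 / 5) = -166022/18315 = -9.06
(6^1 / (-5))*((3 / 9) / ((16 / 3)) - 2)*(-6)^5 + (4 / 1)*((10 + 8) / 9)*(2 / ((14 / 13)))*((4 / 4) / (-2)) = -18086.63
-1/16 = -0.06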